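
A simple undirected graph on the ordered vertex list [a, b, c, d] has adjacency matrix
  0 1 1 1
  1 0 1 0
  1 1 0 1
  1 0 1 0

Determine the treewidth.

A width-2 tree decomposition is:
Bags: B1 = {a, c, d}  B2 = {a, b, c}
Tree: B1–B2
Each bag holds 3 vertices, so the decomposition has width 2, which upper-bounds the treewidth. For the lower bound, the 3 vertices {a, c, d} are pairwise adjacent, and any tree decomposition puts a clique entirely inside one bag — forcing width ≥ 2. The upper and lower bounds meet at 2, so that is the treewidth.

2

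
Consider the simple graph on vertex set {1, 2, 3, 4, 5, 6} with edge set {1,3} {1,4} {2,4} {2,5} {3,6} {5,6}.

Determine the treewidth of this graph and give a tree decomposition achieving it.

Every bag has size at most 3, so the width is 3 − 1 = 2 and tw(G) ≤ 2. The edges 2–4–1–3–6–5–2 form a cycle, so G is not a tree and its treewidth is at least 2. Therefore the treewidth is 2.

Treewidth 2.
One such decomposition:
Bags: B1 = {1, 2, 4}  B2 = {1, 2, 3}  B3 = {2, 3, 6}  B4 = {2, 5, 6}
Tree: B1–B2, B2–B3, B3–B4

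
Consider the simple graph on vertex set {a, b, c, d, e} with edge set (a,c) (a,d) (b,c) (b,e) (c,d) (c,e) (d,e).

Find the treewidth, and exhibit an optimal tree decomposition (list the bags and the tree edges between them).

Each bag holds 3 vertices, so the decomposition has width 2, which upper-bounds the treewidth. For the lower bound, the 3 vertices {c, d, e} are pairwise adjacent, and any tree decomposition puts a clique entirely inside one bag — forcing width ≥ 2. Therefore the treewidth is 2.

Treewidth 2.
One such decomposition:
Bags: B1 = {b, c, e}  B2 = {c, d, e}  B3 = {a, c, d}
Tree: B1–B2, B2–B3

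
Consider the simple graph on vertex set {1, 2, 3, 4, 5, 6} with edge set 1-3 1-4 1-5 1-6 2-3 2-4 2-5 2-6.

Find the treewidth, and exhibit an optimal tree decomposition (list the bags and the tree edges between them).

Every bag has size at most 3, so the width is 3 − 1 = 2 and tw(G) ≤ 2. The edges 2–4–1–5–2 form a cycle, so G is not a tree and its treewidth is at least 2. The upper and lower bounds meet at 2, so that is the treewidth.

Treewidth 2.
Bags: B1 = {1, 2, 4}  B2 = {1, 2, 5}  B3 = {1, 2, 3}  B4 = {1, 2, 6}
Tree: B1–B2, B2–B3, B3–B4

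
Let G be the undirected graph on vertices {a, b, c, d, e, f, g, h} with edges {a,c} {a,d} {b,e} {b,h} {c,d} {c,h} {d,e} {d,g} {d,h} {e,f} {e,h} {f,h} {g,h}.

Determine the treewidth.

2

A width-2 tree decomposition is:
Bags: B1 = {d, e, h}  B2 = {e, f, h}  B3 = {c, d, h}  B4 = {b, e, h}  B5 = {a, c, d}  B6 = {d, g, h}
Tree: B1–B2, B1–B3, B2–B4, B3–B5, B3–B6
The largest bag has 3 vertices, giving width 2; this decomposition certifies tw(G) ≤ 2. For the lower bound, the 3 vertices {d, g, h} are pairwise adjacent, and any tree decomposition puts a clique entirely inside one bag — forcing width ≥ 2. Hence tw(G) = 2 exactly.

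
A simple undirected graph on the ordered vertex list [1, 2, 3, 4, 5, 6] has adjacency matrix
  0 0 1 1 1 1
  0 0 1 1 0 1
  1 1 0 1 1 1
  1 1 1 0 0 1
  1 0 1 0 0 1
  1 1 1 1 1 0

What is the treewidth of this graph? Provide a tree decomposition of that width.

Every bag has size at most 4, so the width is 4 − 1 = 3 and tw(G) ≤ 3. On the other hand G contains the 4-clique {1, 3, 4, 6}. A clique must lie in a single bag of any decomposition, so no decomposition can have width below 3. The upper and lower bounds meet at 3, so that is the treewidth.

Treewidth 3.
One optimal decomposition is:
Bags: B1 = {1, 3, 4, 6}  B2 = {2, 3, 4, 6}  B3 = {1, 3, 5, 6}
Tree: B1–B2, B1–B3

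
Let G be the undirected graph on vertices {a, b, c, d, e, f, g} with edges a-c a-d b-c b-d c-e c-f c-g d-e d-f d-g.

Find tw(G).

A width-2 tree decomposition is:
Bags: B1 = {b, c, d}  B2 = {c, d, e}  B3 = {a, c, d}  B4 = {c, d, g}  B5 = {c, d, f}
Tree: B1–B2, B2–B3, B3–B4, B4–B5
Every bag has size at most 3, so the width is 3 − 1 = 2 and tw(G) ≤ 2. The edges d–b–c–e–d form a cycle, so G is not a tree and its treewidth is at least 2. The upper and lower bounds meet at 2, so that is the treewidth.

2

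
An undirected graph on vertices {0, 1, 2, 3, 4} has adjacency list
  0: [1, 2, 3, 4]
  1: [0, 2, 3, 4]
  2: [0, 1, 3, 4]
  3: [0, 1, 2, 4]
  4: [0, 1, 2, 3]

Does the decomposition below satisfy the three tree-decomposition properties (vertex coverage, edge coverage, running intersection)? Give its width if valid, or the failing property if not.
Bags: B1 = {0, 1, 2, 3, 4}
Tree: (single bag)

Checking the three conditions: (i) the bags cover all of {0, 1, 2, 3, 4}; (ii) for each edge, some bag contains both endpoints; (iii) the bags containing any fixed vertex form a subtree. All hold, so the decomposition is valid with width 5 − 1 = 4.

Yes; width 4.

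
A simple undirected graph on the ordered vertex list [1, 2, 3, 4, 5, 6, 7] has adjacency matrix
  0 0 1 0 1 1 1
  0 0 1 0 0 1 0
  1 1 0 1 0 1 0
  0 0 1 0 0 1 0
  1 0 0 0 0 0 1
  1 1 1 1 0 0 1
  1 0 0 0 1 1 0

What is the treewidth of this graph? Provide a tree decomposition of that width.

Treewidth 2.
Bags: B1 = {1, 3, 6}  B2 = {3, 4, 6}  B3 = {1, 6, 7}  B4 = {1, 5, 7}  B5 = {2, 3, 6}
Tree: B1–B2, B1–B3, B3–B4, B2–B5

Every bag has size at most 3, so the width is 3 − 1 = 2 and tw(G) ≤ 2. For the lower bound, the 3 vertices {1, 5, 7} are pairwise adjacent, and any tree decomposition puts a clique entirely inside one bag — forcing width ≥ 2. Therefore the treewidth is 2.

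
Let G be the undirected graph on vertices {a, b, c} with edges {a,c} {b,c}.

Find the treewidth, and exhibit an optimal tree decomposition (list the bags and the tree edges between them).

Treewidth 1.
One such decomposition:
Bags: B1 = {a, c}  B2 = {b, c}
Tree: B1–B2

Every bag has size at most 2, so the width is 2 − 1 = 1 and tw(G) ≤ 1. G has an edge, so its treewidth is at least 1. Combining the bounds, tw(G) = 1.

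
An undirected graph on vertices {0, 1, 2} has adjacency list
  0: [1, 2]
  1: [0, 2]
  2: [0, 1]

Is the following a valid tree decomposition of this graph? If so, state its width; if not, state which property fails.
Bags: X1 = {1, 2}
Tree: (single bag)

A tree decomposition must satisfy three properties: every vertex lies in some bag; for every edge, both endpoints lie together in some bag; and for every vertex, the bags containing it form a connected subtree. Here vertex 0 appears in no bag, so the decomposition is invalid.

No — vertex 0 appears in no bag.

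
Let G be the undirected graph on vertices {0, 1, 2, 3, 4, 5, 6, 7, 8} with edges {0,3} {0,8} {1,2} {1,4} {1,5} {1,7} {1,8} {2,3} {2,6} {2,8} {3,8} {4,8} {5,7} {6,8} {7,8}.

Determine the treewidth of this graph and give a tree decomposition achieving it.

Every bag has size at most 3, so the width is 3 − 1 = 2 and tw(G) ≤ 2. On the other hand G contains the 3-clique {0, 3, 8}. A clique must lie in a single bag of any decomposition, so no decomposition can have width below 2. Therefore the treewidth is 2.

Treewidth 2.
One such decomposition:
Bags: B1 = {1, 4, 8}  B2 = {1, 2, 8}  B3 = {2, 3, 8}  B4 = {1, 7, 8}  B5 = {1, 5, 7}  B6 = {2, 6, 8}  B7 = {0, 3, 8}
Tree: B1–B2, B2–B3, B2–B4, B4–B5, B3–B6, B3–B7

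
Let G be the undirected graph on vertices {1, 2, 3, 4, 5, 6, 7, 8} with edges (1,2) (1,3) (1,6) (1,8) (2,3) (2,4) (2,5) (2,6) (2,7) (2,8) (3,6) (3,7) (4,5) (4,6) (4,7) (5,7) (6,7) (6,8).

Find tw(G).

3

A width-3 tree decomposition is:
Bags: B1 = {1, 2, 3, 6}  B2 = {1, 2, 6, 8}  B3 = {2, 3, 6, 7}  B4 = {2, 4, 6, 7}  B5 = {2, 4, 5, 7}
Tree: B1–B2, B1–B3, B3–B4, B4–B5
The largest bag has 4 vertices, giving width 3; this decomposition certifies tw(G) ≤ 3. For the lower bound, the 4 vertices {2, 4, 5, 7} are pairwise adjacent, and any tree decomposition puts a clique entirely inside one bag — forcing width ≥ 3. The upper and lower bounds meet at 3, so that is the treewidth.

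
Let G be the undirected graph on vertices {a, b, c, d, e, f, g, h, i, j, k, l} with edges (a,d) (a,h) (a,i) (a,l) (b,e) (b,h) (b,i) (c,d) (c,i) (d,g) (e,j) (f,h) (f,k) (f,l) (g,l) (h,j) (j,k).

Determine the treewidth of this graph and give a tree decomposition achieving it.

Treewidth 3.
Bags: B1 = {b, e, j, k}  B2 = {b, h, j, k}  B3 = {b, f, h, k}  B4 = {b, f, h, i}  B5 = {a, f, h, i}  B6 = {a, f, i, l}  B7 = {a, c, i, l}  B8 = {a, c, d, l}  B9 = {c, d, g, l}
Tree: B1–B2, B2–B3, B3–B4, B4–B5, B5–B6, B6–B7, B7–B8, B8–B9

Every bag has size at most 4, so the width is 4 − 1 = 3 and tw(G) ≤ 3. For the lower bound: the 4 vertex sets {e,j,k}, {b}, {h}, {a,f,i,l} are disjoint, each induces a connected subgraph, and every pair is joined by at least one edge of G. Contracting each set to a single vertex therefore yields K_{4} as a minor, and since treewidth is minor-monotone, tw(G) ≥ tw(K_{4}) = 3. The upper and lower bounds meet at 3, so that is the treewidth.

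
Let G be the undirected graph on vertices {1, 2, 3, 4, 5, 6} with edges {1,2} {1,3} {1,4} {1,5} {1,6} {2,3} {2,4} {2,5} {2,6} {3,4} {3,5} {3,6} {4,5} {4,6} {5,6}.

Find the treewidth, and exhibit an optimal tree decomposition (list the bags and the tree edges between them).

A single bag containing all 6 vertices is trivially a valid decomposition of width 5. Conversely, {1, 2, 3, 4, 5, 6} is a clique of size 6, and the vertices of any clique must share a bag in every tree decomposition; so some bag has ≥ 6 vertices and tw(G) ≥ 5. The upper and lower bounds meet at 5, so that is the treewidth.

Treewidth 5.
One such decomposition:
Bags: B1 = {1, 2, 3, 4, 5, 6}
Tree: (single bag)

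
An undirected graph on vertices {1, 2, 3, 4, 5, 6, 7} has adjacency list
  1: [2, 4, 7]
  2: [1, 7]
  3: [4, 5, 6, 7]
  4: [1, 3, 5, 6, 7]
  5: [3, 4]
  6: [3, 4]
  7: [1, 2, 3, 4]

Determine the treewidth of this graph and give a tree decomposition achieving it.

Treewidth 2.
One optimal decomposition is:
Bags: B1 = {3, 4, 7}  B2 = {3, 4, 6}  B3 = {3, 4, 5}  B4 = {1, 4, 7}  B5 = {1, 2, 7}
Tree: B1–B2, B1–B3, B1–B4, B4–B5

Every bag has size at most 3, so the width is 3 − 1 = 2 and tw(G) ≤ 2. Conversely, {1, 2, 7} is a clique of size 3, and the vertices of any clique must share a bag in every tree decomposition; so some bag has ≥ 3 vertices and tw(G) ≥ 2. Hence tw(G) = 2 exactly.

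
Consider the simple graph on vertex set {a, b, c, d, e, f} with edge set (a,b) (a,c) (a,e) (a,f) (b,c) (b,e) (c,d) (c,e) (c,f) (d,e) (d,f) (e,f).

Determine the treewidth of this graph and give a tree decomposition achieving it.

Every bag has size at most 4, so the width is 4 − 1 = 3 and tw(G) ≤ 3. On the other hand G contains the 4-clique {c, d, e, f}. A clique must lie in a single bag of any decomposition, so no decomposition can have width below 3. Hence tw(G) = 3 exactly.

Treewidth 3.
Bags: B1 = {c, d, e, f}  B2 = {a, c, e, f}  B3 = {a, b, c, e}
Tree: B1–B2, B2–B3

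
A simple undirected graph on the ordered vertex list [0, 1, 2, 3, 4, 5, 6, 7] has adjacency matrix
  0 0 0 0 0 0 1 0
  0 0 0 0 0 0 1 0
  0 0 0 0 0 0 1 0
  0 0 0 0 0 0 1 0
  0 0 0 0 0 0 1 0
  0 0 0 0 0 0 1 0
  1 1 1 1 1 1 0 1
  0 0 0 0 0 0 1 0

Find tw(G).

A width-1 tree decomposition is:
Bags: B1 = {3, 6}  B2 = {5, 6}  B3 = {0, 6}  B4 = {1, 6}  B5 = {6, 7}  B6 = {2, 6}  B7 = {4, 6}
Tree: B1–B2, B1–B3, B1–B4, B1–B5, B1–B6, B2–B7
Each bag holds 2 vertices, so the decomposition has width 1, which upper-bounds the treewidth. Any graph with an edge has treewidth ≥ 1, and G has the edge 3–6. The upper and lower bounds meet at 1, so that is the treewidth.

1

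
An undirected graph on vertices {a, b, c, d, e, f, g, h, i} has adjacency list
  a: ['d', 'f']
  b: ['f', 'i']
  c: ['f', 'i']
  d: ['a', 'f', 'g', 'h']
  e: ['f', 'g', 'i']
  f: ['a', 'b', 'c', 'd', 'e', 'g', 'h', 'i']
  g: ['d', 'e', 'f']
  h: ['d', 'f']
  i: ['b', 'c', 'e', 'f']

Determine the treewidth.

A width-2 tree decomposition is:
Bags: B1 = {d, f, g}  B2 = {e, f, g}  B3 = {e, f, i}  B4 = {a, d, f}  B5 = {b, f, i}  B6 = {c, f, i}  B7 = {d, f, h}
Tree: B1–B2, B2–B3, B1–B4, B3–B5, B3–B6, B4–B7
The largest bag has 3 vertices, giving width 2; this decomposition certifies tw(G) ≤ 2. On the other hand G contains the 3-clique {d, f, g}. A clique must lie in a single bag of any decomposition, so no decomposition can have width below 2. Combining the bounds, tw(G) = 2.

2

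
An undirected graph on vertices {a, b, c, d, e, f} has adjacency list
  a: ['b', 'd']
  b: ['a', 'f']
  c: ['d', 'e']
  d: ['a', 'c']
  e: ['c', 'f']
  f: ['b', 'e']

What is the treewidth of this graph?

2

A width-2 tree decomposition is:
Bags: B1 = {b, e, f}  B2 = {b, c, e}  B3 = {b, c, d}  B4 = {a, b, d}
Tree: B1–B2, B2–B3, B3–B4
Every bag has size at most 3, so the width is 3 − 1 = 2 and tw(G) ≤ 2. For the lower bound, G contains the cycle b–f–e–c–d–a–b, so G is not a forest; only forests have treewidth ≤ 1, hence tw(G) ≥ 2. Combining the bounds, tw(G) = 2.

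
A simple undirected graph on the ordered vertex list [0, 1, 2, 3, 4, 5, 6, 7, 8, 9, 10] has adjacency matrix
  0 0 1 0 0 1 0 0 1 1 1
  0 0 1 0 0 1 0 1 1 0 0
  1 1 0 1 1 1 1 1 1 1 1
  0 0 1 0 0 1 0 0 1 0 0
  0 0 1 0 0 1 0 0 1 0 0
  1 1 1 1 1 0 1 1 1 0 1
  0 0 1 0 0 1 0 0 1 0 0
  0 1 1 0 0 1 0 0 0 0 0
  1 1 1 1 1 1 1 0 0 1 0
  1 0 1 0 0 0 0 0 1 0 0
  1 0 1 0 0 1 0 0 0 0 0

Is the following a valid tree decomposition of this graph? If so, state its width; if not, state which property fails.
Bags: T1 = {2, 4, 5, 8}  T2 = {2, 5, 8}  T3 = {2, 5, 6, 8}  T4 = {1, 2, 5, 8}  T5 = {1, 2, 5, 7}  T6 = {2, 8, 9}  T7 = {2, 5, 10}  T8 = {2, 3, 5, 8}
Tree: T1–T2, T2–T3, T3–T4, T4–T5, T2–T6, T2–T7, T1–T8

A tree decomposition must satisfy three properties: every vertex lies in some bag; for every edge, both endpoints lie together in some bag; and for every vertex, the bags containing it form a connected subtree. Here vertex 0 appears in no bag, so the decomposition is invalid.

No — vertex 0 appears in no bag.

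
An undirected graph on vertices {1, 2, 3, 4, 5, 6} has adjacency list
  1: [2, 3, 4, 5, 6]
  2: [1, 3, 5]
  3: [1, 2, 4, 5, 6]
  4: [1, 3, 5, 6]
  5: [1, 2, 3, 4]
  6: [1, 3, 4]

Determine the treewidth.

3

A width-3 tree decomposition is:
Bags: B1 = {1, 3, 4, 5}  B2 = {1, 2, 3, 5}  B3 = {1, 3, 4, 6}
Tree: B1–B2, B1–B3
Every bag has size at most 4, so the width is 4 − 1 = 3 and tw(G) ≤ 3. For the lower bound, the 4 vertices {1, 2, 3, 5} are pairwise adjacent, and any tree decomposition puts a clique entirely inside one bag — forcing width ≥ 3. Therefore the treewidth is 3.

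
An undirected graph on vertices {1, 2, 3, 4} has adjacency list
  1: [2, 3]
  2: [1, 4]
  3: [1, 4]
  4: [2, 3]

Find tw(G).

2

A width-2 tree decomposition is:
Bags: B1 = {1, 3, 4}  B2 = {1, 2, 4}
Tree: B1–B2
The largest bag has 3 vertices, giving width 2; this decomposition certifies tw(G) ≤ 2. For the lower bound, G contains the cycle 4–3–1–2–4, so G is not a forest; only forests have treewidth ≤ 1, hence tw(G) ≥ 2. The upper and lower bounds meet at 2, so that is the treewidth.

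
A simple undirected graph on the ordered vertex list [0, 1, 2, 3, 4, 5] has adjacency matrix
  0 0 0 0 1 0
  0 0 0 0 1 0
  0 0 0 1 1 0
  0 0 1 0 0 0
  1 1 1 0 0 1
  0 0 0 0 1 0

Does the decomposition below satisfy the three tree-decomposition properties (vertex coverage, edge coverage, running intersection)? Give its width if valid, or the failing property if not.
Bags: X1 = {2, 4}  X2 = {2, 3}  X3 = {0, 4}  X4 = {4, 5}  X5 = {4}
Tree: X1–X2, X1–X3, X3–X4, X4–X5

No — vertex 1 appears in no bag.

A tree decomposition must satisfy three properties: every vertex lies in some bag; for every edge, both endpoints lie together in some bag; and for every vertex, the bags containing it form a connected subtree. Here vertex 1 appears in no bag, so the decomposition is invalid.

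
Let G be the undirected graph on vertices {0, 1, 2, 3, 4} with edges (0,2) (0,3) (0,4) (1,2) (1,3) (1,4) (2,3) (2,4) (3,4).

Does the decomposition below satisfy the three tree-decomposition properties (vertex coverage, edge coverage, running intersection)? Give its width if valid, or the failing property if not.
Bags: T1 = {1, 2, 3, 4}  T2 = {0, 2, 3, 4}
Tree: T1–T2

Yes; width 3.

Vertex coverage: the bags together contain {0, 1, 2, 3, 4}, the full vertex set. Edge coverage: each edge of G has both endpoints in at least one bag. Running intersection: for every vertex, the bags containing it form a connected subtree. All three properties hold, so this is a valid tree decomposition of width max|bag| − 1 = 3, and hence tw(G) ≤ 3.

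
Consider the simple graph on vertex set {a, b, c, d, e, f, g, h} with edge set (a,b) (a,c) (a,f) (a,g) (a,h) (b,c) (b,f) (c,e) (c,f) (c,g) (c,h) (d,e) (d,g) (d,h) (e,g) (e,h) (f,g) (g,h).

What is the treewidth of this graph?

A width-3 tree decomposition is:
Bags: B1 = {c, e, g, h}  B2 = {a, c, g, h}  B3 = {a, c, f, g}  B4 = {a, b, c, f}  B5 = {d, e, g, h}
Tree: B1–B2, B2–B3, B3–B4, B1–B5
Every bag has size at most 4, so the width is 4 − 1 = 3 and tw(G) ≤ 3. On the other hand G contains the 4-clique {d, e, g, h}. A clique must lie in a single bag of any decomposition, so no decomposition can have width below 3. The upper and lower bounds meet at 3, so that is the treewidth.

3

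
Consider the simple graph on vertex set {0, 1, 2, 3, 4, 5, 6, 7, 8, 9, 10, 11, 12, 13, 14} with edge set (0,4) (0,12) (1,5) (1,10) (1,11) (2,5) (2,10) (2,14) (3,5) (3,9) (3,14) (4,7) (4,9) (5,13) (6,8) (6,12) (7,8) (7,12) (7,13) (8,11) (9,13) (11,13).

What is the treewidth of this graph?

A width-3 tree decomposition is:
Bags: B1 = {0, 6, 8, 12}  B2 = {0, 7, 8, 12}  B3 = {0, 4, 7, 8}  B4 = {4, 7, 8, 11}  B5 = {4, 7, 11, 13}  B6 = {4, 9, 11, 13}  B7 = {1, 9, 11, 13}  B8 = {1, 5, 9, 13}  B9 = {1, 3, 5, 9}  B10 = {1, 3, 5, 10}  B11 = {2, 3, 5, 10}  B12 = {2, 3, 10, 14}
Tree: B1–B2, B2–B3, B3–B4, B4–B5, B5–B6, B6–B7, B7–B8, B8–B9, B9–B10, B10–B11, B11–B12
The largest bag has 4 vertices, giving width 3; this decomposition certifies tw(G) ≤ 3. For the lower bound: the 4 vertex sets {0,6,12}, {8}, {7}, {4,9,11,13} are disjoint, each induces a connected subgraph, and every pair is joined by at least one edge of G. Contracting each set to a single vertex therefore yields K_{4} as a minor, and since treewidth is minor-monotone, tw(G) ≥ tw(K_{4}) = 3. The upper and lower bounds meet at 3, so that is the treewidth.

3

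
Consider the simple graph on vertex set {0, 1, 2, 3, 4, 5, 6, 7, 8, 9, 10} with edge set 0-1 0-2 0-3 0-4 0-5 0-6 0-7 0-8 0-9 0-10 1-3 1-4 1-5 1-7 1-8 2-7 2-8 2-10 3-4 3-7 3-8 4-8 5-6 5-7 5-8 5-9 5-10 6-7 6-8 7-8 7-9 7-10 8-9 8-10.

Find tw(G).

4

A width-4 tree decomposition is:
Bags: B1 = {0, 1, 5, 7, 8}  B2 = {0, 5, 7, 8, 9}  B3 = {0, 1, 3, 7, 8}  B4 = {0, 5, 7, 8, 10}  B5 = {0, 5, 6, 7, 8}  B6 = {0, 1, 3, 4, 8}  B7 = {0, 2, 7, 8, 10}
Tree: B1–B2, B1–B3, B2–B4, B1–B5, B3–B6, B4–B7
Each bag holds 5 vertices, so the decomposition has width 4, which upper-bounds the treewidth. For the lower bound, the 5 vertices {0, 1, 3, 4, 8} are pairwise adjacent, and any tree decomposition puts a clique entirely inside one bag — forcing width ≥ 4. The upper and lower bounds meet at 4, so that is the treewidth.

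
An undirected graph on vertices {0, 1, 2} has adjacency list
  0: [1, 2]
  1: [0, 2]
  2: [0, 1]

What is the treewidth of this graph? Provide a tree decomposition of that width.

A single bag containing all 3 vertices is trivially a valid decomposition of width 2. Conversely, {0, 1, 2} is a clique of size 3, and the vertices of any clique must share a bag in every tree decomposition; so some bag has ≥ 3 vertices and tw(G) ≥ 2. Hence tw(G) = 2 exactly.

Treewidth 2.
Bags: B1 = {0, 1, 2}
Tree: (single bag)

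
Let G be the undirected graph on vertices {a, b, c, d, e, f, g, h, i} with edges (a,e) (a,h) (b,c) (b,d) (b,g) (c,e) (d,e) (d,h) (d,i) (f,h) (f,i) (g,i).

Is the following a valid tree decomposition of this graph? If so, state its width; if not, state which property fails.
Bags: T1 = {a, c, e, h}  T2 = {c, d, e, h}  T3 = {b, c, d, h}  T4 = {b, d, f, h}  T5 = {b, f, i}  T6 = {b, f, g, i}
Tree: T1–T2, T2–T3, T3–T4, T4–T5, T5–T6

No — edge (d,i) lies in no bag.

A tree decomposition must satisfy three properties: every vertex lies in some bag; for every edge, both endpoints lie together in some bag; and for every vertex, the bags containing it form a connected subtree. Here edge (d,i) lies in no bag, so the decomposition is invalid.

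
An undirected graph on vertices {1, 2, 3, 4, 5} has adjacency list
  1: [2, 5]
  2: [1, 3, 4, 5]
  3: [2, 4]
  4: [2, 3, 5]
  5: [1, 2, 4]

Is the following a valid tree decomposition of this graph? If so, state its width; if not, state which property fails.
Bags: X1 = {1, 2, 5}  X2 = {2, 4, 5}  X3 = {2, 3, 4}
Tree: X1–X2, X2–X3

Vertex coverage: the bags together contain {1, 2, 3, 4, 5}, the full vertex set. Edge coverage: each edge of G has both endpoints in at least one bag. Running intersection: for every vertex, the bags containing it form a connected subtree. All three properties hold, so this is a valid tree decomposition of width max|bag| − 1 = 2, and hence tw(G) ≤ 2.

Yes; width 2.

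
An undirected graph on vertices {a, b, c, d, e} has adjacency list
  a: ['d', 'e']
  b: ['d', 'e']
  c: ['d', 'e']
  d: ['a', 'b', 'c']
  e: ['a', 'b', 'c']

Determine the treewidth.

A width-2 tree decomposition is:
Bags: B1 = {b, d, e}  B2 = {a, d, e}  B3 = {c, d, e}
Tree: B1–B2, B2–B3
The largest bag has 3 vertices, giving width 2; this decomposition certifies tw(G) ≤ 2. The edges e–b–d–a–e form a cycle, so G is not a tree and its treewidth is at least 2. Therefore the treewidth is 2.

2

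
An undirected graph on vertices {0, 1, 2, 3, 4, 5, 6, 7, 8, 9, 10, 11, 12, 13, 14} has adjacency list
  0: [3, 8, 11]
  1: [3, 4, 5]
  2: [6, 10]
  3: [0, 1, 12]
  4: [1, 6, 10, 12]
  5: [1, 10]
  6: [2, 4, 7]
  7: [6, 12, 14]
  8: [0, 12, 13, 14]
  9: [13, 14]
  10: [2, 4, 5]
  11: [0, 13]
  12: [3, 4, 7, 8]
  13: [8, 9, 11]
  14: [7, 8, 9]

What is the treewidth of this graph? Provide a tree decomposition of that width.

Treewidth 3.
Bags: B1 = {0, 9, 11, 13}  B2 = {0, 8, 9, 13}  B3 = {0, 8, 9, 14}  B4 = {0, 3, 8, 14}  B5 = {3, 8, 12, 14}  B6 = {3, 7, 12, 14}  B7 = {1, 3, 7, 12}  B8 = {1, 4, 7, 12}  B9 = {1, 4, 6, 7}  B10 = {1, 4, 5, 6}  B11 = {4, 5, 6, 10}  B12 = {2, 5, 6, 10}
Tree: B1–B2, B2–B3, B3–B4, B4–B5, B5–B6, B6–B7, B7–B8, B8–B9, B9–B10, B10–B11, B11–B12

Every bag has size at most 4, so the width is 4 − 1 = 3 and tw(G) ≤ 3. For the lower bound: the 4 vertex sets {9,11,13}, {0}, {8}, {3,7,12,14} are disjoint, each induces a connected subgraph, and every pair is joined by at least one edge of G. Contracting each set to a single vertex therefore yields K_{4} as a minor, and since treewidth is minor-monotone, tw(G) ≥ tw(K_{4}) = 3. The upper and lower bounds meet at 3, so that is the treewidth.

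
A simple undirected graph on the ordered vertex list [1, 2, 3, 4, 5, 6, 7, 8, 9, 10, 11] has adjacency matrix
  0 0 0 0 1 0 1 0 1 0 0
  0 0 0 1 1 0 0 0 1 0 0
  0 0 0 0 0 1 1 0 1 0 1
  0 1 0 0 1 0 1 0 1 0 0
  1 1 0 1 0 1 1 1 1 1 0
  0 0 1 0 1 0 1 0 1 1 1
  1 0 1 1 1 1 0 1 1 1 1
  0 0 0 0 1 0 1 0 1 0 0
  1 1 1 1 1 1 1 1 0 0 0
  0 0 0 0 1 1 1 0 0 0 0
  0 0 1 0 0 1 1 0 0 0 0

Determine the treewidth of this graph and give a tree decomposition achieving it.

Treewidth 3.
One optimal decomposition is:
Bags: B1 = {5, 6, 7, 9}  B2 = {4, 5, 7, 9}  B3 = {5, 6, 7, 10}  B4 = {5, 7, 8, 9}  B5 = {3, 6, 7, 9}  B6 = {2, 4, 5, 9}  B7 = {3, 6, 7, 11}  B8 = {1, 5, 7, 9}
Tree: B1–B2, B1–B3, B1–B4, B1–B5, B2–B6, B5–B7, B4–B8

The largest bag has 4 vertices, giving width 3; this decomposition certifies tw(G) ≤ 3. On the other hand G contains the 4-clique {2, 4, 5, 9}. A clique must lie in a single bag of any decomposition, so no decomposition can have width below 3. The upper and lower bounds meet at 3, so that is the treewidth.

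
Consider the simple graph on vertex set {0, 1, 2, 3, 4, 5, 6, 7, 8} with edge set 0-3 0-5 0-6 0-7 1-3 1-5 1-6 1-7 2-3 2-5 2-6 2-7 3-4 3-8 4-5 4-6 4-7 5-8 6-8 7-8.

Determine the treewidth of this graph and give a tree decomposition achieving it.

Treewidth 4.
Bags: B1 = {0, 3, 5, 6, 7}  B2 = {3, 4, 5, 6, 7}  B3 = {3, 5, 6, 7, 8}  B4 = {1, 3, 5, 6, 7}  B5 = {2, 3, 5, 6, 7}
Tree: B1–B2, B2–B3, B3–B4, B4–B5

The largest bag has 5 vertices, giving width 4; this decomposition certifies tw(G) ≤ 4. For the lower bound: the 5 vertex sets {0,6}, {4,5}, {3,8}, {7}, {1} are disjoint, each induces a connected subgraph, and every pair is joined by at least one edge of G. Contracting each set to a single vertex therefore yields K_{5} as a minor, and since treewidth is minor-monotone, tw(G) ≥ tw(K_{5}) = 4. The upper and lower bounds meet at 4, so that is the treewidth.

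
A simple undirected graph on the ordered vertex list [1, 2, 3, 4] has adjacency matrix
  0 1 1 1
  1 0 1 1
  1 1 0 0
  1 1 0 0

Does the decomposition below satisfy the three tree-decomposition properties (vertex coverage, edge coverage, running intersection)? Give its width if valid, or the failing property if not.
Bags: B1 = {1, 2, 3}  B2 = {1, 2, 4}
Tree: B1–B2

Vertex coverage: the bags together contain {1, 2, 3, 4}, the full vertex set. Edge coverage: each edge of G has both endpoints in at least one bag. Running intersection: for every vertex, the bags containing it form a connected subtree. All three properties hold, so this is a valid tree decomposition of width max|bag| − 1 = 2, and hence tw(G) ≤ 2.

Yes; width 2.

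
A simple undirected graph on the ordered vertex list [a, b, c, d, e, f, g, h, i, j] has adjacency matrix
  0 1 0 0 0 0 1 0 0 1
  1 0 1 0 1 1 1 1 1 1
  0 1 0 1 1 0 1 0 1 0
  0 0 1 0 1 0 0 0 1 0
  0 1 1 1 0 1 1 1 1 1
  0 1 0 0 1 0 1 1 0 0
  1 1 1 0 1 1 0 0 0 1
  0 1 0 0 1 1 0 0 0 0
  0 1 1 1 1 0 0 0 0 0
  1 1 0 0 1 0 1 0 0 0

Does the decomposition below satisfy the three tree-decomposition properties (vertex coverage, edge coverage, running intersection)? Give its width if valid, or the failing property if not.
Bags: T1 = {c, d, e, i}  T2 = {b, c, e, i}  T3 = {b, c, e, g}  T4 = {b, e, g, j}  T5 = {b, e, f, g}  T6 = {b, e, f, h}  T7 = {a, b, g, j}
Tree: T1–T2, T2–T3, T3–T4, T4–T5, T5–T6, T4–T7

Vertex coverage: the bags together contain {a, b, c, d, e, f, g, h, i, j}, the full vertex set. Edge coverage: each edge of G has both endpoints in at least one bag. Running intersection: for every vertex, the bags containing it form a connected subtree. All three properties hold, so this is a valid tree decomposition of width max|bag| − 1 = 3, and hence tw(G) ≤ 3.

Yes; width 3.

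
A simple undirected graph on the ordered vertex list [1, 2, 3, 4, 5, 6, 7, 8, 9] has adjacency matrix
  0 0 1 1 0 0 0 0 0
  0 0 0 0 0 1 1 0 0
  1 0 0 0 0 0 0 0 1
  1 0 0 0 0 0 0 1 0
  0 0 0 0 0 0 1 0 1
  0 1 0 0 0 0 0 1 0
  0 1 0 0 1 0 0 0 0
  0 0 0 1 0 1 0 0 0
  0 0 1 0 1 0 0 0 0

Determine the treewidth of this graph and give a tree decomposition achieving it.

Every bag has size at most 3, so the width is 3 − 1 = 2 and tw(G) ≤ 2. For the lower bound, G contains the cycle 9–5–7–2–6–8–4–1–3–9, so G is not a forest; only forests have treewidth ≤ 1, hence tw(G) ≥ 2. Therefore the treewidth is 2.

Treewidth 2.
Bags: B1 = {5, 7, 9}  B2 = {2, 7, 9}  B3 = {2, 6, 9}  B4 = {6, 8, 9}  B5 = {4, 8, 9}  B6 = {1, 4, 9}  B7 = {1, 3, 9}
Tree: B1–B2, B2–B3, B3–B4, B4–B5, B5–B6, B6–B7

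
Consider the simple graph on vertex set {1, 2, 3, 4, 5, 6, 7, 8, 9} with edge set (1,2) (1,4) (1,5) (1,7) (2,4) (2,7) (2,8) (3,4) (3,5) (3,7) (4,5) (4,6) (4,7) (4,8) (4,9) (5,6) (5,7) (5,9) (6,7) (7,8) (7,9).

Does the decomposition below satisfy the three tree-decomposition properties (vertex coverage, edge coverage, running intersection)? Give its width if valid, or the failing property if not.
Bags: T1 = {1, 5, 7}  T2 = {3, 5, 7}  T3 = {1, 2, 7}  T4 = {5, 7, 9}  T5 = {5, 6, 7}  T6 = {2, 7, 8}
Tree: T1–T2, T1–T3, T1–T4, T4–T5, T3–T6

A tree decomposition must satisfy three properties: every vertex lies in some bag; for every edge, both endpoints lie together in some bag; and for every vertex, the bags containing it form a connected subtree. Here vertex 4 appears in no bag, so the decomposition is invalid.

No — vertex 4 appears in no bag.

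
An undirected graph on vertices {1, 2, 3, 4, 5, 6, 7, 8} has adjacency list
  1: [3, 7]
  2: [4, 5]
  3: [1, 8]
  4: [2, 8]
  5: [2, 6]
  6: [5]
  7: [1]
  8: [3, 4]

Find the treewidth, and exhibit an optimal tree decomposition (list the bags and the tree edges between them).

The largest bag has 2 vertices, giving width 1; this decomposition certifies tw(G) ≤ 1. G has an edge, so its treewidth is at least 1. Combining the bounds, tw(G) = 1.

Treewidth 1.
Bags: B1 = {1, 7}  B2 = {1, 3}  B3 = {3, 8}  B4 = {4, 8}  B5 = {2, 4}  B6 = {2, 5}  B7 = {5, 6}
Tree: B1–B2, B2–B3, B3–B4, B4–B5, B5–B6, B6–B7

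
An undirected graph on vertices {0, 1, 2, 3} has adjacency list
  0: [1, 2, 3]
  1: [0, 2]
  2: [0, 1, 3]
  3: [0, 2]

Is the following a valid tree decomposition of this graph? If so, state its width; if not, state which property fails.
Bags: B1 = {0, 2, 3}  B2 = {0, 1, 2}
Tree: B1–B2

Vertex coverage: the bags together contain {0, 1, 2, 3}, the full vertex set. Edge coverage: each edge of G has both endpoints in at least one bag. Running intersection: for every vertex, the bags containing it form a connected subtree. All three properties hold, so this is a valid tree decomposition of width max|bag| − 1 = 2, and hence tw(G) ≤ 2.

Yes; width 2.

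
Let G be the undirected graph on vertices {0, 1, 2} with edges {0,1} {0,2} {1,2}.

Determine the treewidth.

A width-2 tree decomposition is:
Bags: B1 = {0, 1, 2}
Tree: (single bag)
A single bag containing all 3 vertices is trivially a valid decomposition of width 2. Conversely, {0, 1, 2} is a clique of size 3, and the vertices of any clique must share a bag in every tree decomposition; so some bag has ≥ 3 vertices and tw(G) ≥ 2. Combining the bounds, tw(G) = 2.

2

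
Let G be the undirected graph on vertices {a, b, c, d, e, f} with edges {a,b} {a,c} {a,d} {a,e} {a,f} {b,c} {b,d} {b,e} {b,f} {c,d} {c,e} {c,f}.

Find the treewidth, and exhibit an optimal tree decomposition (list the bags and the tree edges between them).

Treewidth 3.
One such decomposition:
Bags: B1 = {a, b, c, e}  B2 = {a, b, c, d}  B3 = {a, b, c, f}
Tree: B1–B2, B2–B3

Each bag holds 4 vertices, so the decomposition has width 3, which upper-bounds the treewidth. Conversely, {a, b, c, d} is a clique of size 4, and the vertices of any clique must share a bag in every tree decomposition; so some bag has ≥ 4 vertices and tw(G) ≥ 3. Combining the bounds, tw(G) = 3.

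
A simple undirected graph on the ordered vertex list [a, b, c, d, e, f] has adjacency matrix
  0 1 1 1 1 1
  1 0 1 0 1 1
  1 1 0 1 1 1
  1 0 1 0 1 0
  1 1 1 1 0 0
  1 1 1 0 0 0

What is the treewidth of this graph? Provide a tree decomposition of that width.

Every bag has size at most 4, so the width is 4 − 1 = 3 and tw(G) ≤ 3. On the other hand G contains the 4-clique {a, c, d, e}. A clique must lie in a single bag of any decomposition, so no decomposition can have width below 3. Therefore the treewidth is 3.

Treewidth 3.
Bags: B1 = {a, b, c, e}  B2 = {a, b, c, f}  B3 = {a, c, d, e}
Tree: B1–B2, B1–B3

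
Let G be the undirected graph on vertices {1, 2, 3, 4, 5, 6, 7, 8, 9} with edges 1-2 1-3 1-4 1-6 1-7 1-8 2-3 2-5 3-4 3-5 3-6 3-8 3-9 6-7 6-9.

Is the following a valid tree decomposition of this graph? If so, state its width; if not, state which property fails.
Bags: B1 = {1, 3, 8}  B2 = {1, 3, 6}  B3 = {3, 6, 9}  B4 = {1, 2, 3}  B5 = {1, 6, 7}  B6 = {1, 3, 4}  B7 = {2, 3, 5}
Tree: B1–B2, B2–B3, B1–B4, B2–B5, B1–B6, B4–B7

Yes; width 2.

Vertex coverage: the bags together contain {1, 2, 3, 4, 5, 6, 7, 8, 9}, the full vertex set. Edge coverage: each edge of G has both endpoints in at least one bag. Running intersection: for every vertex, the bags containing it form a connected subtree. All three properties hold, so this is a valid tree decomposition of width max|bag| − 1 = 2, and hence tw(G) ≤ 2.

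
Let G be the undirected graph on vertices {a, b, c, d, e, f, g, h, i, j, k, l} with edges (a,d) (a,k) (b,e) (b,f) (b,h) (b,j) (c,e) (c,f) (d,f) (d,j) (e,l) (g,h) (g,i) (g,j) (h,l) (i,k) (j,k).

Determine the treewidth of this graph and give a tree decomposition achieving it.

Treewidth 3.
Bags: B1 = {c, e, f, l}  B2 = {b, e, f, l}  B3 = {b, f, h, l}  B4 = {b, d, f, h}  B5 = {b, d, h, j}  B6 = {d, g, h, j}  B7 = {a, d, g, j}  B8 = {a, g, j, k}  B9 = {a, g, i, k}
Tree: B1–B2, B2–B3, B3–B4, B4–B5, B5–B6, B6–B7, B7–B8, B8–B9

Each bag holds 4 vertices, so the decomposition has width 3, which upper-bounds the treewidth. For the lower bound: the 4 vertex sets {c,e,l}, {f}, {b}, {d,g,h,j} are disjoint, each induces a connected subgraph, and every pair is joined by at least one edge of G. Contracting each set to a single vertex therefore yields K_{4} as a minor, and since treewidth is minor-monotone, tw(G) ≥ tw(K_{4}) = 3. Therefore the treewidth is 3.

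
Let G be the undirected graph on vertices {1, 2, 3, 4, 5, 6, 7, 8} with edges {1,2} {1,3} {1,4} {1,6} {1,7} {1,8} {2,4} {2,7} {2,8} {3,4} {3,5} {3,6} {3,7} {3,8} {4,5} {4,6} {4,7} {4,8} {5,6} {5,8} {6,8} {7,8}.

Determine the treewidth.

4

A width-4 tree decomposition is:
Bags: B1 = {1, 3, 4, 6, 8}  B2 = {1, 3, 4, 7, 8}  B3 = {3, 4, 5, 6, 8}  B4 = {1, 2, 4, 7, 8}
Tree: B1–B2, B1–B3, B2–B4
Each bag holds 5 vertices, so the decomposition has width 4, which upper-bounds the treewidth. Conversely, {1, 2, 4, 7, 8} is a clique of size 5, and the vertices of any clique must share a bag in every tree decomposition; so some bag has ≥ 5 vertices and tw(G) ≥ 4. The upper and lower bounds meet at 4, so that is the treewidth.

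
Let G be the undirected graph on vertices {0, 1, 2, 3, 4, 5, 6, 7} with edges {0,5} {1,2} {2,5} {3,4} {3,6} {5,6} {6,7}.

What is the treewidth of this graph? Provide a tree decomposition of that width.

Every bag has size at most 2, so the width is 2 − 1 = 1 and tw(G) ≤ 1. Since G has at least one edge (e.g. 3–4), it is not an edgeless graph, so tw(G) ≥ 1. Therefore the treewidth is 1.

Treewidth 1.
Bags: B1 = {3, 4}  B2 = {3, 6}  B3 = {5, 6}  B4 = {2, 5}  B5 = {6, 7}  B6 = {1, 2}  B7 = {0, 5}
Tree: B1–B2, B2–B3, B3–B4, B2–B5, B4–B6, B3–B7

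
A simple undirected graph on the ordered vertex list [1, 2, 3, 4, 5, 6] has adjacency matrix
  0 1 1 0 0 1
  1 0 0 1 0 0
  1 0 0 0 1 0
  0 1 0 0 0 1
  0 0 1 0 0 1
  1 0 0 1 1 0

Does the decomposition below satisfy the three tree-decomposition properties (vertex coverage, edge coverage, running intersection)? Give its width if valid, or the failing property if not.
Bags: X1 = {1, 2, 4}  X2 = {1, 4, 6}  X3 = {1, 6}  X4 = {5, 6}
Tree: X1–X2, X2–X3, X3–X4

No — vertex 3 appears in no bag.

A tree decomposition must satisfy three properties: every vertex lies in some bag; for every edge, both endpoints lie together in some bag; and for every vertex, the bags containing it form a connected subtree. Here vertex 3 appears in no bag, so the decomposition is invalid.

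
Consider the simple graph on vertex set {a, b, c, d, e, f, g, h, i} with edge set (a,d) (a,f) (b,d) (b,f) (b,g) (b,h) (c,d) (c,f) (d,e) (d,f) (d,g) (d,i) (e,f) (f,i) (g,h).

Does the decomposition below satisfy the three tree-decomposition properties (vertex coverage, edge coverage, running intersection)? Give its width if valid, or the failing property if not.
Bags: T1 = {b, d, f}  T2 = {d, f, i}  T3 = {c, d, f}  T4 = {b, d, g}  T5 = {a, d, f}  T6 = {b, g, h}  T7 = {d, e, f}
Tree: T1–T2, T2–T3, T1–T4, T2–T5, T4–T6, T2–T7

Yes; width 2.

Checking the three conditions: (i) the bags cover all of {a, b, c, d, e, f, g, h, i}; (ii) for each edge, some bag contains both endpoints; (iii) the bags containing any fixed vertex form a subtree. All hold, so the decomposition is valid with width 3 − 1 = 2.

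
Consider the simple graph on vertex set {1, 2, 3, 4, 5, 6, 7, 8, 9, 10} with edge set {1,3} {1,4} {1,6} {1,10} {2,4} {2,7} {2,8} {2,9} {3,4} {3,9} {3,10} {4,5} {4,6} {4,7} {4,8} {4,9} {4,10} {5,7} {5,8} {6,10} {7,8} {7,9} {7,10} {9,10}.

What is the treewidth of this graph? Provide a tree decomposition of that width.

Treewidth 3.
Bags: B1 = {2, 4, 7, 9}  B2 = {2, 4, 7, 8}  B3 = {4, 7, 9, 10}  B4 = {3, 4, 9, 10}  B5 = {1, 3, 4, 10}  B6 = {4, 5, 7, 8}  B7 = {1, 4, 6, 10}
Tree: B1–B2, B1–B3, B3–B4, B4–B5, B2–B6, B5–B7

The largest bag has 4 vertices, giving width 3; this decomposition certifies tw(G) ≤ 3. On the other hand G contains the 4-clique {1, 3, 4, 10}. A clique must lie in a single bag of any decomposition, so no decomposition can have width below 3. Hence tw(G) = 3 exactly.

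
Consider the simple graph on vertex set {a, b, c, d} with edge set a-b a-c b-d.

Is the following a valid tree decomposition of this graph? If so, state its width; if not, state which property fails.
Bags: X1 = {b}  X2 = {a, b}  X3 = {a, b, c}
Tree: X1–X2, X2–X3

No — vertex d appears in no bag.

A tree decomposition must satisfy three properties: every vertex lies in some bag; for every edge, both endpoints lie together in some bag; and for every vertex, the bags containing it form a connected subtree. Here vertex d appears in no bag, so the decomposition is invalid.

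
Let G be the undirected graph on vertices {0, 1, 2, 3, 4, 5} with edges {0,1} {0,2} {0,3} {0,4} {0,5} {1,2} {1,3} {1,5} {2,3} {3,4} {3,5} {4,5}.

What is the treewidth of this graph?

3

A width-3 tree decomposition is:
Bags: B1 = {0, 1, 3, 5}  B2 = {0, 3, 4, 5}  B3 = {0, 1, 2, 3}
Tree: B1–B2, B1–B3
The largest bag has 4 vertices, giving width 3; this decomposition certifies tw(G) ≤ 3. Conversely, {0, 1, 2, 3} is a clique of size 4, and the vertices of any clique must share a bag in every tree decomposition; so some bag has ≥ 4 vertices and tw(G) ≥ 3. The upper and lower bounds meet at 3, so that is the treewidth.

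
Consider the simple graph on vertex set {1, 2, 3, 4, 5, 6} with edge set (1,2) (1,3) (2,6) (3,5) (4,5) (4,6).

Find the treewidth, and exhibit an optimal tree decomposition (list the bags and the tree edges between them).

Treewidth 2.
Bags: B1 = {3, 4, 5}  B2 = {1, 3, 4}  B3 = {1, 2, 4}  B4 = {2, 4, 6}
Tree: B1–B2, B2–B3, B3–B4

Every bag has size at most 3, so the width is 3 − 1 = 2 and tw(G) ≤ 2. The edges 4–5–3–1–2–6–4 form a cycle, so G is not a tree and its treewidth is at least 2. Therefore the treewidth is 2.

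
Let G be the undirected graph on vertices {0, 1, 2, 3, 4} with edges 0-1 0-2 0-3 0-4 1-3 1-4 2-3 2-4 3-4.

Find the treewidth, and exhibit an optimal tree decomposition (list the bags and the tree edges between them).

Every bag has size at most 4, so the width is 4 − 1 = 3 and tw(G) ≤ 3. On the other hand G contains the 4-clique {0, 1, 3, 4}. A clique must lie in a single bag of any decomposition, so no decomposition can have width below 3. Combining the bounds, tw(G) = 3.

Treewidth 3.
One such decomposition:
Bags: B1 = {0, 2, 3, 4}  B2 = {0, 1, 3, 4}
Tree: B1–B2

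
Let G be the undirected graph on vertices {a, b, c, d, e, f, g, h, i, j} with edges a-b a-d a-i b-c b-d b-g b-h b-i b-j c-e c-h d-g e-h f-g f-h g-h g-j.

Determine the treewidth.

2

A width-2 tree decomposition is:
Bags: B1 = {b, c, h}  B2 = {b, g, h}  B3 = {b, d, g}  B4 = {a, b, d}  B5 = {a, b, i}  B6 = {c, e, h}  B7 = {f, g, h}  B8 = {b, g, j}
Tree: B1–B2, B2–B3, B3–B4, B4–B5, B1–B6, B2–B7, B2–B8
Every bag has size at most 3, so the width is 3 − 1 = 2 and tw(G) ≤ 2. For the lower bound, the 3 vertices {c, e, h} are pairwise adjacent, and any tree decomposition puts a clique entirely inside one bag — forcing width ≥ 2. Therefore the treewidth is 2.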